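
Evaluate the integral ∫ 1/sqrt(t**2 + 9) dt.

log(t + sqrt(t**2 + 9)) + C

Substitute t = 3·tan(θ), so dt = 3·sec(θ)^2 dθ and the radical becomes sqrt(t**2 + 9) = 3·sec(θ) by the Pythagorean identity.
Integrate the resulting trig expression in θ, then back-substitute tan(θ) = t/3, sec(θ) = sqrt(t**2 + 9)/3 (absorbing any constant into C).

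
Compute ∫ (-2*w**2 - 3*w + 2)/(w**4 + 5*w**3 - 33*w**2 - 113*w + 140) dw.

-7*log(w - 5)/48 + 3*log(w - 1)/160 - 2*log(w + 4)/15 + 25*log(w + 7)/96 + C

Factor the denominator: (w - 5)*(w - 1)*(w + 4)*(w + 7).
Partial-fraction decomposition: 25/(96*(w + 7)) - 2/(15*(w + 4)) + 3/(160*(w - 1)) - 7/(48*(w - 5)).
Integrate each term: A/(w−a) contributes A·log|w−a|.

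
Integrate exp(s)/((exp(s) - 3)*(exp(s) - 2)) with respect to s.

log(exp(s) - 3) - log(exp(s) - 2) + C

Let u = e^s, du = e^s ds.
The integral becomes ∫ du/((u-3)(u-2)); decompose into partial fractions.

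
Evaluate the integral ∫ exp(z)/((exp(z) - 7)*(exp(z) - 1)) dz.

Let u = e^z, du = e^z dz.
The integral becomes ∫ du/((u-7)(u-1)); decompose into partial fractions.

log(exp(z) - 7)/6 - log(exp(z) - 1)/6 + C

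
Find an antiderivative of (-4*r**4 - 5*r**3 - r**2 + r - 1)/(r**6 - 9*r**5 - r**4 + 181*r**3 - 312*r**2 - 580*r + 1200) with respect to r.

65309*log(r - 5)/23814 - 233*log(r - 3)/70 + 107*log(r - 2)/216 - 31*log(r + 2)/1960 + 725*log(r + 4)/6804 + 1573/(189*r - 945) + C

Factor the denominator: (r - 5)**2*(r - 3)*(r - 2)*(r + 2)*(r + 4).
Partial-fraction decomposition: 725/(6804*(r + 4)) - 31/(1960*(r + 2)) + 107/(216*(r - 2)) - 233/(70*(r - 3)) + 65309/(23814*(r - 5)) - 1573/(189*(r - 5)**2).
Integrate each term; A/(r−a) gives A·log|r−a|; A/(r−a)² gives −A/(r−a).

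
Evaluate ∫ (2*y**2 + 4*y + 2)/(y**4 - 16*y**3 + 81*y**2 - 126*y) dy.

Factor the denominator: y*(y - 7)*(y - 6)*(y - 3).
Partial-fraction decomposition: 8/(9*(y - 3)) - 49/(9*(y - 6)) + 32/(7*(y - 7)) - 1/(63*y).
Integrate each term: A/(y−a) contributes A·log|y−a|.

-log(y)/63 + 32*log(y - 7)/7 - 49*log(y - 6)/9 + 8*log(y - 3)/9 + C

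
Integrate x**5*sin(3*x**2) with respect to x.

-x**4*cos(3*x**2)/6 + x**2*sin(3*x**2)/9 + cos(3*x**2)/27 + C

Let u = x², du = 2x dx; rewrite as (1/2)∫ u^2·sin(3u) du.
Now integrate by parts 2 times.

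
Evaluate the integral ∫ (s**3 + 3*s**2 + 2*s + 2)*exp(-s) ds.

Use integration by parts with u = s**3 + 3*s**2 + 2*s + 2, dv = exp(-s) ds, so v = -exp(-s).
Apply parts 3 times (tabular method): alternate signs, differentiate u down to 0, integrate dv up.

(-s**3 - 6*s**2 - 14*s - 16)*exp(-s) + C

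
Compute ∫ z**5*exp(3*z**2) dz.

Let u = z², du = 2z dz; rewrite as (1/2)∫ u^2·exp(3u) du.
Now integrate by parts 2 times.

(9*z**4 - 6*z**2 + 2)*exp(3*z**2)/54 + C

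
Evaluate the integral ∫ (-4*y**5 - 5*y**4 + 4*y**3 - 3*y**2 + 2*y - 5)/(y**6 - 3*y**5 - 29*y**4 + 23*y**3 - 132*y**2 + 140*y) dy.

Factor the denominator: y*(y - 7)*(y - 1)*(y + 5)*(y**2 + 4).
Partial-fraction decomposition: -(8113*y + 25468)/(30740*(y**2 + 4)) - 1757/(2088*(y + 5)) + 11/(180*(y - 1)) - 77999/(26712*(y - 7)) - 1/(28*y).
Integrate each term; A/(y−a) gives A·log|y−a|; the (By+D)/(y²+p²) term gives a log and an atan.

-log(y)/28 - 77999*log(y - 7)/26712 + 11*log(y - 1)/180 - 1757*log(y + 5)/2088 - 8113*log(y**2 + 4)/61480 - 6367*atan(y/2)/15370 + C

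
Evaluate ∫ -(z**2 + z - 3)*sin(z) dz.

z**2*cos(z) - 2*z*sin(z) + z*cos(z) - sin(z) - 5*cos(z) + C

Use integration by parts with u = z**2 + z - 3, dv = -sin(z) dz, so v = cos(z).
Apply parts 2 times (tabular method): alternate signs, differentiate u down to 0, integrate dv up.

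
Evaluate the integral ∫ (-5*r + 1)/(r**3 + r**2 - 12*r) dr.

Factor the denominator: r*(r - 3)*(r + 4).
Partial-fraction decomposition: 3/(4*(r + 4)) - 2/(3*(r - 3)) - 1/(12*r).
Integrate each term: A/(r−a) contributes A·log|r−a|.

-log(r)/12 - 2*log(r - 3)/3 + 3*log(r + 4)/4 + C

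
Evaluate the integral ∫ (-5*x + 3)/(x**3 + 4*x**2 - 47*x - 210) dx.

-8*log(x - 7)/39 - 7*log(x + 5)/3 + 33*log(x + 6)/13 + C

Factor the denominator: (x - 7)*(x + 5)*(x + 6).
Partial-fraction decomposition: 33/(13*(x + 6)) - 7/(3*(x + 5)) - 8/(39*(x - 7)).
Integrate each term: A/(x−a) contributes A·log|x−a|.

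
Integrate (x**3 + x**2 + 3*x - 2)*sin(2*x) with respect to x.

-x**3*cos(2*x)/2 + 3*x**2*sin(2*x)/4 - x**2*cos(2*x)/2 + x*sin(2*x)/2 - 3*x*cos(2*x)/4 + 3*sin(2*x)/8 + 5*cos(2*x)/4 + C

Use integration by parts with u = x**3 + x**2 + 3*x - 2, dv = sin(2*x) dx, so v = -cos(2*x)/2.
Apply parts 3 times (tabular method): alternate signs, differentiate u down to 0, integrate dv up.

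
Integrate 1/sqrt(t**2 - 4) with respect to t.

log(t + sqrt(t**2 - 4)) + C

Substitute t = 2·sec(θ), so dt = 2·sec(θ)*tan(θ) dθ and the radical becomes sqrt(t**2 - 4) = 2·tan(θ) by the Pythagorean identity.
Integrate the resulting trig expression in θ, then back-substitute sec(θ) = t/2, tan(θ) = sqrt(t**2 - 4)/2 (absorbing any constant into C).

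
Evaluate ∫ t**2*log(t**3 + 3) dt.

Let u = t**3 + 3, so du = (3*t**2) dt.
The integral becomes (1/3)·∫ log(u) du; integrate by parts with u′=log(u), dv′=du.

t**3*log(t**3 + 3)/3 - t**3/3 + log(t**3 + 3) + C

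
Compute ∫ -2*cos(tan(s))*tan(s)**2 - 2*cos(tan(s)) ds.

Let u = tan(s), so du = (tan(s)**2 + 1) ds.
Rewriting, the integral becomes -2·∫ cos(u) du = -2·sin(u).
Substituting back, u = tan(s).

-2*sin(tan(s)) + C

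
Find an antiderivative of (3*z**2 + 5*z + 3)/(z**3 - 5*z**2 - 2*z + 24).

Factor the denominator: (z - 4)*(z - 3)*(z + 2).
Partial-fraction decomposition: 1/(6*(z + 2)) - 9/(z - 3) + 71/(6*(z - 4)).
Integrate each term: A/(z−a) contributes A·log|z−a|.

71*log(z - 4)/6 - 9*log(z - 3) + log(z + 2)/6 + C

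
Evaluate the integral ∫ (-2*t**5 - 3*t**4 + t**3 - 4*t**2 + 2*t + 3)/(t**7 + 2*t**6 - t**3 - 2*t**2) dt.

Factor the denominator: t**2*(t - 1)*(t + 1)*(t + 2)*(t**2 + 1).
Partial-fraction decomposition: -(6*t - 7)/(10*(t**2 + 1)) - 3/(20*(t + 2)) + 5/(4*(t + 1)) - 1/(4*(t - 1)) - 1/(4*t) - 3/(2*t**2).
Integrate each term; A/(t−a) gives A·log|t−a|; the (Bt+D)/(t²+p²) term gives a log and an atan.

5*log(t + 1)/4 - 3*log(t + 2)/20 - 3*log(t**2 + 1)/10 - log(t**2 - t)/4 + 7*atan(t)/10 + 3/(2*t) + C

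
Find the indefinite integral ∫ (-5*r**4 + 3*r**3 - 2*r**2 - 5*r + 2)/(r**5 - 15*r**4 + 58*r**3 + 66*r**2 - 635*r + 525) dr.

-11107*log(r - 7)/240 + 21223*log(r - 5)/512 + 7*log(r - 1)/384 - 487*log(r + 3)/2560 - 2823/(64*r - 320) + C

Factor the denominator: (r - 7)*(r - 5)**2*(r - 1)*(r + 3).
Partial-fraction decomposition: -487/(2560*(r + 3)) + 7/(384*(r - 1)) + 21223/(512*(r - 5)) + 2823/(64*(r - 5)**2) - 11107/(240*(r - 7)).
Integrate each term; A/(r−a) gives A·log|r−a|; A/(r−a)² gives −A/(r−a).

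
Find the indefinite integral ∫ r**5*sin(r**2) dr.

-r**4*cos(r**2)/2 + r**2*sin(r**2) + cos(r**2) + C

Let u = r², du = 2r dr; rewrite as (1/2)∫ u^2·sin(1u) du.
Now integrate by parts 2 times.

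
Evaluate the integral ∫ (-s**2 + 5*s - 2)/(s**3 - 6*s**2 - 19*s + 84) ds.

-4*log(s - 7)/11 - log(s - 3)/7 - 38*log(s + 4)/77 + C

Factor the denominator: (s - 7)*(s - 3)*(s + 4).
Partial-fraction decomposition: -38/(77*(s + 4)) - 1/(7*(s - 3)) - 4/(11*(s - 7)).
Integrate each term: A/(s−a) contributes A·log|s−a|.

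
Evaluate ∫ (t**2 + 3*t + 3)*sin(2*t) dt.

Use integration by parts with u = t**2 + 3*t + 3, dv = sin(2*t) dt, so v = -cos(2*t)/2.
Apply parts 2 times (tabular method): alternate signs, differentiate u down to 0, integrate dv up.

-t**2*cos(2*t)/2 + t*sin(2*t)/2 - 3*t*cos(2*t)/2 + 3*sin(2*t)/4 - 5*cos(2*t)/4 + C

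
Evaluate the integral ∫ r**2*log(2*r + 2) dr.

Use integration by parts with u = log(2*r + 2), dv = r**2 dr.
Then du = 2/(2*r + 2) dr and v = r**3/3.

r**3*log(2*r + 2)/3 - r**3/9 + r**2/6 - r/3 + log(r + 1)/3 + C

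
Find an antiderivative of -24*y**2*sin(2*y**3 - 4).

4*cos(2*y**3 - 4) + C

Let u = 2*y**3 - 4, so du = (6*y**2) dy.
Rewriting, the integral becomes -4·∫ sin(u) du = -4·-cos(u).
Substituting back, u = 2*y**3 - 4.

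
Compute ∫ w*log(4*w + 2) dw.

w**2*log(4*w + 2)/2 - w**2/4 + w/4 - log(2*w + 1)/8 + C

Use integration by parts with u = log(4*w + 2), dv = w dw.
Then du = 4/(4*w + 2) dw and v = w**2/2.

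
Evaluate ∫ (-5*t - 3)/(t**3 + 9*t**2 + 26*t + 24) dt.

7*log(t + 2)/2 - 12*log(t + 3) + 17*log(t + 4)/2 + C

Factor the denominator: (t + 2)*(t + 3)*(t + 4).
Partial-fraction decomposition: 17/(2*(t + 4)) - 12/(t + 3) + 7/(2*(t + 2)).
Integrate each term: A/(t−a) contributes A·log|t−a|.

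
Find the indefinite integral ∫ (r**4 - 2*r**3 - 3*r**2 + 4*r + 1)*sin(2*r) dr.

-r**4*cos(2*r)/2 + r**3*sin(2*r) + r**3*cos(2*r) - 3*r**2*sin(2*r)/2 + 3*r**2*cos(2*r) - 3*r*sin(2*r) - 7*r*cos(2*r)/2 + 7*sin(2*r)/4 - 2*cos(2*r) + C

Use integration by parts with u = r**4 - 2*r**3 - 3*r**2 + 4*r + 1, dv = sin(2*r) dr, so v = -cos(2*r)/2.
Apply parts 4 times (tabular method): alternate signs, differentiate u down to 0, integrate dv up.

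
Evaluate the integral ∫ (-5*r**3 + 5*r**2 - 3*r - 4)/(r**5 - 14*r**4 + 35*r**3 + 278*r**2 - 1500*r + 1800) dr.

16573*log(r - 6)/968 - 173*log(r - 5)/10 + 5*log(r - 2)/56 + 761*log(r + 5)/8470 + 461/(22*r - 132) + C

Factor the denominator: (r - 6)**2*(r - 5)*(r - 2)*(r + 5).
Partial-fraction decomposition: 761/(8470*(r + 5)) + 5/(56*(r - 2)) - 173/(10*(r - 5)) + 16573/(968*(r - 6)) - 461/(22*(r - 6)**2).
Integrate each term; A/(r−a) gives A·log|r−a|; A/(r−a)² gives −A/(r−a).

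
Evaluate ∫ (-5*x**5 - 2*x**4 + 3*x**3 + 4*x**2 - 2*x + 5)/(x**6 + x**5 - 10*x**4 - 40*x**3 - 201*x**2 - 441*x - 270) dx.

-965*log(x - 5)/672 - 11*log(x + 1)/120 + 129*log(x + 2)/91 - 1019*log(x + 3)/288 - 3163*log(x**2 + 9)/4680 + 1801*atan(x/3)/2340 + C

Factor the denominator: (x - 5)*(x + 1)*(x + 2)*(x + 3)*(x**2 + 9).
Partial-fraction decomposition: -(3163*x - 5403)/(2340*(x**2 + 9)) - 1019/(288*(x + 3)) + 129/(91*(x + 2)) - 11/(120*(x + 1)) - 965/(672*(x - 5)).
Integrate each term; A/(x−a) gives A·log|x−a|; the (Bx+D)/(x²+p²) term gives a log and an atan.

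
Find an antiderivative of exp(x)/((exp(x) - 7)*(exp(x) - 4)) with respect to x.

log(exp(x) - 7)/3 - log(exp(x) - 4)/3 + C

Let u = e^x, du = e^x dx.
The integral becomes ∫ du/((u-7)(u-4)); decompose into partial fractions.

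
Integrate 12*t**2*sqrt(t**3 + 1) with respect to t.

8*(t**3 + 1)**(3/2)/3 + C

Let u = t**3 + 1, so du = (3*t**2) dt.
Rewriting, the integral becomes 4·∫ √u du = 4·(2/3)u^(3/2).
Substituting back, u = t**3 + 1.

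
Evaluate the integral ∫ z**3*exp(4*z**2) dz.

Let u = z², du = 2z dz; rewrite as (1/2)∫ u^1·exp(4u) du.
Now integrate by parts 1 time.

(4*z**2 - 1)*exp(4*z**2)/32 + C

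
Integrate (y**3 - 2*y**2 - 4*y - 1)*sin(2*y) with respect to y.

Use integration by parts with u = y**3 - 2*y**2 - 4*y - 1, dv = sin(2*y) dy, so v = -cos(2*y)/2.
Apply parts 3 times (tabular method): alternate signs, differentiate u down to 0, integrate dv up.

-y**3*cos(2*y)/2 + 3*y**2*sin(2*y)/4 + y**2*cos(2*y) - y*sin(2*y) + 11*y*cos(2*y)/4 - 11*sin(2*y)/8 + C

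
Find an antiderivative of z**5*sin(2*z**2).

-z**4*cos(2*z**2)/4 + z**2*sin(2*z**2)/4 + cos(2*z**2)/8 + C

Let u = z², du = 2z dz; rewrite as (1/2)∫ u^2·sin(2u) du.
Now integrate by parts 2 times.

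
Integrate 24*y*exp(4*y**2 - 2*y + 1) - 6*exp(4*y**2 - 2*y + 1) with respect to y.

3*exp(4*y**2 - 2*y + 1) + C

Let u = 4*y**2 - 2*y + 1, so du = (8*y - 2) dy.
Rewriting, the integral becomes 3·∫ e^u du = 3·e^u.
Substituting back, u = 4*y**2 - 2*y + 1.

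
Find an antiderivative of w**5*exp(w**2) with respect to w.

Let u = w², du = 2w dw; rewrite as (1/2)∫ u^2·exp(1u) du.
Now integrate by parts 2 times.

(w**4 - 2*w**2 + 2)*exp(w**2)/2 + C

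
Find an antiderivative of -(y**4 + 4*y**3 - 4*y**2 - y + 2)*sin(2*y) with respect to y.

Use integration by parts with u = y**4 + 4*y**3 - 4*y**2 - y + 2, dv = -sin(2*y) dy, so v = cos(2*y)/2.
Apply parts 4 times (tabular method): alternate signs, differentiate u down to 0, integrate dv up.

y**4*cos(2*y)/2 - y**3*sin(2*y) + 2*y**3*cos(2*y) - 3*y**2*sin(2*y) - 7*y**2*cos(2*y)/2 + 7*y*sin(2*y)/2 - 7*y*cos(2*y)/2 + 7*sin(2*y)/4 + 11*cos(2*y)/4 + C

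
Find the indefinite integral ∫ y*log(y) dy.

Use integration by parts with u = log(y), dv = y dy.
Then du = 1/y dy and v = y**2/2.

y**2*log(y)/2 - y**2/4 + C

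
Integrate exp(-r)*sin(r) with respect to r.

-exp(-r)*sin(r)/2 - exp(-r)*cos(r)/2 + C

Let I denote the integral. Integrate by parts with u = sin(r), dv = exp(-r) dr, so v = -exp(-r): I = -exp(-r)*sin(r) + ∫ exp(-r)*cos(r) dr.
Apply parts again with u = cos(r), dv = exp(-r) dr: ∫ exp(-r)*cos(r) dr = -exp(-r)*cos(r) − I. Substituting back brings back I: I = -exp(-r)*sin(r) - exp(-r)*cos(r) − I.
Solving for I: (1 + 1)·I equals the remaining terms, so I = (1/2)·(-exp(-r)*sin(r) - exp(-r)*cos(r)).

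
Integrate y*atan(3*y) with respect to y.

y**2*atan(3*y)/2 - y/6 + atan(3*y)/18 + C

Use integration by parts with u = arctan(3*y), dv = y dy.
Then du = 3/(9*y**2 + 1) dy.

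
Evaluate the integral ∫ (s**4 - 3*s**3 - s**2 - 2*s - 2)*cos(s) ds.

s**4*sin(s) - 3*s**3*sin(s) + 4*s**3*cos(s) - 13*s**2*sin(s) - 9*s**2*cos(s) + 16*s*sin(s) - 26*s*cos(s) + 24*sin(s) + 16*cos(s) + C

Use integration by parts with u = s**4 - 3*s**3 - s**2 - 2*s - 2, dv = cos(s) ds, so v = sin(s).
Apply parts 4 times (tabular method): alternate signs, differentiate u down to 0, integrate dv up.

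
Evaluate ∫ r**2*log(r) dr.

Use integration by parts with u = log(r), dv = r**2 dr.
Then du = 1/r dr and v = r**3/3.

r**3*log(r)/3 - r**3/9 + C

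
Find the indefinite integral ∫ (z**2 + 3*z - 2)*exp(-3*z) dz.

Use integration by parts with u = z**2 + 3*z - 2, dv = exp(-3*z) dz, so v = -exp(-3*z)/3.
Apply parts 2 times (tabular method): alternate signs, differentiate u down to 0, integrate dv up.

(-9*z**2 - 33*z + 7)*exp(-3*z)/27 + C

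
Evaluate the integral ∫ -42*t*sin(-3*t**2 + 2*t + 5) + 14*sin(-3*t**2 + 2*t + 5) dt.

-7*cos(-3*t**2 + 2*t + 5) + C

Let u = 3*t**2 - 2*t - 5, so du = (6*t - 2) dt.
Rewriting, the integral becomes 7·∫ sin(u) du = 7·-cos(u).
Substituting back, u = 3*t**2 - 2*t - 5.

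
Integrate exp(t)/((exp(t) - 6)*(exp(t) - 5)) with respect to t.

log(exp(t) - 6) - log(exp(t) - 5) + C

Let u = e^t, du = e^t dt.
The integral becomes ∫ du/((u-6)(u-5)); decompose into partial fractions.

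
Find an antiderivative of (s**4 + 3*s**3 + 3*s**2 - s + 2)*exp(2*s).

(4*s**4 + 4*s**3 + 6*s**2 - 10*s + 13)*exp(2*s)/8 + C

Use integration by parts with u = s**4 + 3*s**3 + 3*s**2 - s + 2, dv = exp(2*s) ds, so v = exp(2*s)/2.
Apply parts 4 times (tabular method): alternate signs, differentiate u down to 0, integrate dv up.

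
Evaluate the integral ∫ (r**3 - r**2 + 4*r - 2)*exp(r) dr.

Use integration by parts with u = r**3 - r**2 + 4*r - 2, dv = exp(r) dr, so v = exp(r).
Apply parts 3 times (tabular method): alternate signs, differentiate u down to 0, integrate dv up.

(r**3 - 4*r**2 + 12*r - 14)*exp(r) + C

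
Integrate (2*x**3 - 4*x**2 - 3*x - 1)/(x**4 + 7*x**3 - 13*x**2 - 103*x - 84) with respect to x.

51*log(x - 4)/385 + log(x + 1)/15 - 41*log(x + 3)/28 + 431*log(x + 7)/132 + C

Factor the denominator: (x - 4)*(x + 1)*(x + 3)*(x + 7).
Partial-fraction decomposition: 431/(132*(x + 7)) - 41/(28*(x + 3)) + 1/(15*(x + 1)) + 51/(385*(x - 4)).
Integrate each term: A/(x−a) contributes A·log|x−a|.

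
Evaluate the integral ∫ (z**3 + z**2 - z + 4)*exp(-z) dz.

(-z**3 - 4*z**2 - 7*z - 11)*exp(-z) + C

Use integration by parts with u = z**3 + z**2 - z + 4, dv = exp(-z) dz, so v = -exp(-z).
Apply parts 3 times (tabular method): alternate signs, differentiate u down to 0, integrate dv up.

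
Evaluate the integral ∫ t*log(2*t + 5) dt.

t**2*log(2*t + 5)/2 - t**2/4 + 5*t/4 - 25*log(2*t + 5)/8 + C

Use integration by parts with u = log(2*t + 5), dv = t dt.
Then du = 2/(2*t + 5) dt and v = t**2/2.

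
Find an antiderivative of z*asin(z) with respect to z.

Use integration by parts with u = arcsin(z), dv = z dz.
Then du = 1/sqrt(-z**2 + 1) dz.

z**2*asin(z)/2 + z*sqrt(-z**2 + 1)/4 - asin(z)/4 + C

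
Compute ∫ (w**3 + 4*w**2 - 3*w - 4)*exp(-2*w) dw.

(-4*w**3 - 22*w**2 - 10*w + 11)*exp(-2*w)/8 + C

Use integration by parts with u = w**3 + 4*w**2 - 3*w - 4, dv = exp(-2*w) dw, so v = -exp(-2*w)/2.
Apply parts 3 times (tabular method): alternate signs, differentiate u down to 0, integrate dv up.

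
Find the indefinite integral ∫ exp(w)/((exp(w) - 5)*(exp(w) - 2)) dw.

Let u = e^w, du = e^w dw.
The integral becomes ∫ du/((u-2)(u-5)); decompose into partial fractions.

log(exp(w) - 5)/3 - log(exp(w) - 2)/3 + C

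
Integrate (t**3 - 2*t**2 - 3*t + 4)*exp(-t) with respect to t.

(-t**3 - t**2 + t - 3)*exp(-t) + C

Use integration by parts with u = t**3 - 2*t**2 - 3*t + 4, dv = exp(-t) dt, so v = -exp(-t).
Apply parts 3 times (tabular method): alternate signs, differentiate u down to 0, integrate dv up.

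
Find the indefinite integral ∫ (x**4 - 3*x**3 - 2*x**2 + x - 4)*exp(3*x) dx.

(27*x**4 - 117*x**3 + 63*x**2 - 15*x - 103)*exp(3*x)/81 + C

Use integration by parts with u = x**4 - 3*x**3 - 2*x**2 + x - 4, dv = exp(3*x) dx, so v = exp(3*x)/3.
Apply parts 4 times (tabular method): alternate signs, differentiate u down to 0, integrate dv up.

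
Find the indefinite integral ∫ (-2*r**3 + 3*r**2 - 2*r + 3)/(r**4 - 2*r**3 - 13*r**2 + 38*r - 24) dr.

-15*log(r - 3)/7 + 5*log(r - 2)/6 + log(r - 1)/5 - 187*log(r + 4)/210 + C

Factor the denominator: (r - 3)*(r - 2)*(r - 1)*(r + 4).
Partial-fraction decomposition: -187/(210*(r + 4)) + 1/(5*(r - 1)) + 5/(6*(r - 2)) - 15/(7*(r - 3)).
Integrate each term: A/(r−a) contributes A·log|r−a|.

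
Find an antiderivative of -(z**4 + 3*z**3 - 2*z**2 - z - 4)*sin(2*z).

z**4*cos(2*z)/2 - z**3*sin(2*z) + 3*z**3*cos(2*z)/2 - 9*z**2*sin(2*z)/4 - 5*z**2*cos(2*z)/2 + 5*z*sin(2*z)/2 - 11*z*cos(2*z)/4 + 11*sin(2*z)/8 - 3*cos(2*z)/4 + C

Use integration by parts with u = z**4 + 3*z**3 - 2*z**2 - z - 4, dv = -sin(2*z) dz, so v = cos(2*z)/2.
Apply parts 4 times (tabular method): alternate signs, differentiate u down to 0, integrate dv up.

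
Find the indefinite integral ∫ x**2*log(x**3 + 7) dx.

x**3*log(x**3 + 7)/3 - x**3/3 + 7*log(x**3 + 7)/3 + C

Let u = x**3 + 7, so du = (3*x**2) dx.
The integral becomes (1/3)·∫ log(u) du; integrate by parts with u′=log(u), dv′=du.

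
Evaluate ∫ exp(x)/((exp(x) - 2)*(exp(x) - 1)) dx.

log(exp(x) - 2) - log(exp(x) - 1) + C

Let u = e^x, du = e^x dx.
The integral becomes ∫ du/((u-1)(u-2)); decompose into partial fractions.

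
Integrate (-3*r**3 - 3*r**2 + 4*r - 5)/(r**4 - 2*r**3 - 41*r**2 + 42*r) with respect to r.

-5*log(r)/42 - 1153*log(r - 7)/546 + log(r - 1)/6 - 73*log(r + 6)/78 + C

Factor the denominator: r*(r - 7)*(r - 1)*(r + 6).
Partial-fraction decomposition: -73/(78*(r + 6)) + 1/(6*(r - 1)) - 1153/(546*(r - 7)) - 5/(42*r).
Integrate each term: A/(r−a) contributes A·log|r−a|.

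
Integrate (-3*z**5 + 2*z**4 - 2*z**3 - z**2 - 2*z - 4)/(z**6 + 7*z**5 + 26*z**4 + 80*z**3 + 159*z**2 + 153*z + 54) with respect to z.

Factor the denominator: (z + 1)**2*(z + 2)*(z + 3)*(z**2 + 9).
Partial-fraction decomposition: (5666*z + 20739)/(5850*(z**2 + 9)) - 469/(36*(z + 3)) + 140/(13*(z + 2)) - 171/(100*(z + 1)) + 1/(5*(z + 1)**2).
Integrate each term; A/(z−a) gives A·log|z−a|; the (Bz+D)/(z²+p²) term gives a log and an atan.

-171*log(z + 1)/100 + 140*log(z + 2)/13 - 469*log(z + 3)/36 + 2833*log(z**2 + 9)/5850 + 6913*atan(z/3)/5850 - 1/(5*z + 5) + C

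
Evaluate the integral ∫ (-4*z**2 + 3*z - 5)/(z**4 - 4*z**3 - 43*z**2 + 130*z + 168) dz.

-15*log(z - 7)/26 + 19*log(z - 4)/50 - 3*log(z + 1)/50 + 167*log(z + 6)/650 + C

Factor the denominator: (z - 7)*(z - 4)*(z + 1)*(z + 6).
Partial-fraction decomposition: 167/(650*(z + 6)) - 3/(50*(z + 1)) + 19/(50*(z - 4)) - 15/(26*(z - 7)).
Integrate each term: A/(z−a) contributes A·log|z−a|.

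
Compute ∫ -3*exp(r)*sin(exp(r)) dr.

Let u = exp(r), so du = (exp(r)) dr.
Rewriting, the integral becomes -3·∫ sin(u) du = -3·-cos(u).
Substituting back, u = exp(r).

3*cos(exp(r)) + C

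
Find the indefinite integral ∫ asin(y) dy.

Use integration by parts with u = arcsin(y), dv = dy.
Then du = 1/sqrt(-y**2 + 1) dy.

y*asin(y) + sqrt(-y**2 + 1) + C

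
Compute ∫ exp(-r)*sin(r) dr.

Let I denote the integral. Integrate by parts with u = sin(r), dv = exp(-r) dr, so v = -exp(-r): I = -exp(-r)*sin(r) + ∫ exp(-r)*cos(r) dr.
Apply parts again with u = cos(r), dv = exp(-r) dr: ∫ exp(-r)*cos(r) dr = -exp(-r)*cos(r) − I. Substituting back brings back I: I = -exp(-r)*sin(r) - exp(-r)*cos(r) − I.
Solving for I: (1 + 1)·I equals the remaining terms, so I = (1/2)·(-exp(-r)*sin(r) - exp(-r)*cos(r)).

-exp(-r)*sin(r)/2 - exp(-r)*cos(r)/2 + C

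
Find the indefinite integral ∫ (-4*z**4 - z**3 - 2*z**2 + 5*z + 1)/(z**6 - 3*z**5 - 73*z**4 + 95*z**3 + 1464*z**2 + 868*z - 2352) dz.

-3083369*log(z - 7)/19876428 - log(z - 1)/3780 + 73*log(z + 2)/1944 - 1011*log(z + 4)/2420 + 5069*log(z + 6)/9464 + 10009/(7722*z - 54054) + C

Factor the denominator: (z - 7)**2*(z - 1)*(z + 2)*(z + 4)*(z + 6).
Partial-fraction decomposition: 5069/(9464*(z + 6)) - 1011/(2420*(z + 4)) + 73/(1944*(z + 2)) - 1/(3780*(z - 1)) - 3083369/(19876428*(z - 7)) - 10009/(7722*(z - 7)**2).
Integrate each term; A/(z−a) gives A·log|z−a|; A/(z−a)² gives −A/(z−a).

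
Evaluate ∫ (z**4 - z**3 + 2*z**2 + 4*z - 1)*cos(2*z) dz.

Use integration by parts with u = z**4 - z**3 + 2*z**2 + 4*z - 1, dv = cos(2*z) dz, so v = sin(2*z)/2.
Apply parts 4 times (tabular method): alternate signs, differentiate u down to 0, integrate dv up.

z**4*sin(2*z)/2 - z**3*sin(2*z)/2 + z**3*cos(2*z) - z**2*sin(2*z)/2 - 3*z**2*cos(2*z)/4 + 11*z*sin(2*z)/4 - z*cos(2*z)/2 - sin(2*z)/4 + 11*cos(2*z)/8 + C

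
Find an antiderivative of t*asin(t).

t**2*asin(t)/2 + t*sqrt(-t**2 + 1)/4 - asin(t)/4 + C

Use integration by parts with u = arcsin(t), dv = t dt.
Then du = 1/sqrt(-t**2 + 1) dt.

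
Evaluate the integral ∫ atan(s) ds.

Use integration by parts with u = arctan(s), dv = ds.
Then du = 1/(s**2 + 1) ds.

s*atan(s) - log(s**2 + 1)/2 + C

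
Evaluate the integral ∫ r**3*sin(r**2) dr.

-r**2*cos(r**2)/2 + sin(r**2)/2 + C

Let u = r², du = 2r dr; rewrite as (1/2)∫ u^1·sin(1u) du.
Now integrate by parts 1 time.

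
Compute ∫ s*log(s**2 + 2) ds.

s**2*log(s**2 + 2)/2 - s**2/2 + log(s**2 + 2) + C

Let u = s**2 + 2, so du = (2*s) ds.
The integral becomes (1/2)·∫ log(u) du; integrate by parts with u′=log(u), dv′=du.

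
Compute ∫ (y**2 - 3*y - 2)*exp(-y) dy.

(-y**2 + y + 3)*exp(-y) + C

Use integration by parts with u = y**2 - 3*y - 2, dv = exp(-y) dy, so v = -exp(-y).
Apply parts 2 times (tabular method): alternate signs, differentiate u down to 0, integrate dv up.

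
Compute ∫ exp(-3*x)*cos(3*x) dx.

Let I denote the integral. Integrate by parts with u = cos(3*x), dv = exp(-3*x) dx, so v = -exp(-3*x)/3: I = -exp(-3*x)*cos(3*x)/3 − ∫ exp(-3*x)*sin(3*x) dx.
Apply parts again with u = sin(3*x), dv = exp(-3*x) dx: ∫ exp(-3*x)*sin(3*x) dx = -exp(-3*x)*sin(3*x)/3 + I. Substituting back brings back I: I = exp(-3*x)*sin(3*x)/3 - exp(-3*x)*cos(3*x)/3 − I.
Solving for I: (1 + 1)·I equals the remaining terms, so I = (1/2)·(exp(-3*x)*sin(3*x)/3 - exp(-3*x)*cos(3*x)/3).

exp(-3*x)*sin(3*x)/6 - exp(-3*x)*cos(3*x)/6 + C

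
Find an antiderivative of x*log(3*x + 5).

x**2*log(3*x + 5)/2 - x**2/4 + 5*x/6 - 25*log(3*x + 5)/18 + C

Use integration by parts with u = log(3*x + 5), dv = x dx.
Then du = 3/(3*x + 5) dx and v = x**2/2.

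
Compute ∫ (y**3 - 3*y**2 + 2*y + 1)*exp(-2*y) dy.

(-4*y**3 + 6*y**2 - 2*y - 5)*exp(-2*y)/8 + C

Use integration by parts with u = y**3 - 3*y**2 + 2*y + 1, dv = exp(-2*y) dy, so v = -exp(-2*y)/2.
Apply parts 3 times (tabular method): alternate signs, differentiate u down to 0, integrate dv up.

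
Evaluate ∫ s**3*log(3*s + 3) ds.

Use integration by parts with u = log(3*s + 3), dv = s**3 ds.
Then du = 3/(3*s + 3) ds and v = s**4/4.

s**4*log(3*s + 3)/4 - s**4/16 + s**3/12 - s**2/8 + s/4 - log(s + 1)/4 + C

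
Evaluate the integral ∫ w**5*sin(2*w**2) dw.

Let u = w², du = 2w dw; rewrite as (1/2)∫ u^2·sin(2u) du.
Now integrate by parts 2 times.

-w**4*cos(2*w**2)/4 + w**2*sin(2*w**2)/4 + cos(2*w**2)/8 + C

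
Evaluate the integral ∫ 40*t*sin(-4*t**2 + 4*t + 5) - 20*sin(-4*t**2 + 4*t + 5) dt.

5*cos(-4*t**2 + 4*t + 5) + C

Let u = 4*t**2 - 4*t - 5, so du = (8*t - 4) dt.
Rewriting, the integral becomes -5·∫ sin(u) du = -5·-cos(u).
Substituting back, u = 4*t**2 - 4*t - 5.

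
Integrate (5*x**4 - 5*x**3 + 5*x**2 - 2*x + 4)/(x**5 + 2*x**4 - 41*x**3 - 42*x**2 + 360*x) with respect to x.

Factor the denominator: x*(x - 5)*(x - 3)*(x + 4)*(x + 6).
Partial-fraction decomposition: 1939/(297*(x + 6)) - 47/(14*(x + 4)) - 313/(378*(x - 3)) + 291/(110*(x - 5)) + 1/(90*x).
Integrate each term: A/(x−a) contributes A·log|x−a|.

log(x)/90 + 291*log(x - 5)/110 - 313*log(x - 3)/378 - 47*log(x + 4)/14 + 1939*log(x + 6)/297 + C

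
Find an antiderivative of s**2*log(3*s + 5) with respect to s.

s**3*log(3*s + 5)/3 - s**3/9 + 5*s**2/18 - 25*s/27 + 125*log(3*s + 5)/81 + C

Use integration by parts with u = log(3*s + 5), dv = s**2 ds.
Then du = 3/(3*s + 5) ds and v = s**3/3.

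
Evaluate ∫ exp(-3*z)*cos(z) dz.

exp(-3*z)*sin(z)/10 - 3*exp(-3*z)*cos(z)/10 + C

Let I denote the integral. Integrate by parts with u = cos(z), dv = exp(-3*z) dz, so v = -exp(-3*z)/3: I = -exp(-3*z)*cos(z)/3 − (1/3)·∫ exp(-3*z)*sin(z) dz.
Apply parts again with u = sin(z), dv = exp(-3*z) dz: ∫ exp(-3*z)*sin(z) dz = -exp(-3*z)*sin(z)/3 + (1/3)·I. Substituting back brings back I: I = exp(-3*z)*sin(z)/9 - exp(-3*z)*cos(z)/3 − (1/9)·I.
Solving for I: (1 + 1/9)·I equals the remaining terms, so I = (9/10)·(exp(-3*z)*sin(z)/9 - exp(-3*z)*cos(z)/3).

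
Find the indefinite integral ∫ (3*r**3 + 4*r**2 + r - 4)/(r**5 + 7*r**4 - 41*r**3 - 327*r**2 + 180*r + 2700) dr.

Factor the denominator: (r - 6)*(r - 3)*(r + 5)**2*(r + 6).
Partial-fraction decomposition: -257/(54*(r + 6)) + 8991/(1936*(r + 5)) - 71/(22*(r + 5)**2) - 29/(432*(r - 3)) + 397/(2178*(r - 6)).
Integrate each term; A/(r−a) gives A·log|r−a|; A/(r−a)² gives −A/(r−a).

397*log(r - 6)/2178 - 29*log(r - 3)/432 + 8991*log(r + 5)/1936 - 257*log(r + 6)/54 + 71/(22*r + 110) + C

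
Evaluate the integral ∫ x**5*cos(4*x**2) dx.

Let u = x², du = 2x dx; rewrite as (1/2)∫ u^2·cos(4u) du.
Now integrate by parts 2 times.

x**4*sin(4*x**2)/8 + x**2*cos(4*x**2)/16 - sin(4*x**2)/64 + C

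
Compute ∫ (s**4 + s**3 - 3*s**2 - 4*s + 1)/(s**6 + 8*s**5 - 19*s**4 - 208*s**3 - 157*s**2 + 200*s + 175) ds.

Factor the denominator: (s - 5)*(s - 1)*(s + 1)**2*(s + 5)*(s + 7).
Partial-fraction decomposition: -485/(1728*(s + 7)) + 223/(960*(s + 5)) + 1/(192*(s + 1)) + 1/(144*(s + 1)**2) + 1/(192*(s - 1)) + 41/(1080*(s - 5)).
Integrate each term; A/(s−a) gives A·log|s−a|; A/(s−a)² gives −A/(s−a).

41*log(s - 5)/1080 + 223*log(s + 5)/960 - 485*log(s + 7)/1728 + log(s**2 - 1)/192 - 1/(144*s + 144) + C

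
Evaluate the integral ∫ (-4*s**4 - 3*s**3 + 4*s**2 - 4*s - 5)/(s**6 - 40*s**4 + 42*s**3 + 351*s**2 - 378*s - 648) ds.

-1173*log(s - 4)/350 + 12155*log(s - 3)/3888 - log(s + 1)/400 - 25*log(s + 3)/189 + 4373*log(s + 6)/12150 - 193/(108*s - 324) + C

Factor the denominator: (s - 4)*(s - 3)**2*(s + 1)*(s + 3)*(s + 6).
Partial-fraction decomposition: 4373/(12150*(s + 6)) - 25/(189*(s + 3)) - 1/(400*(s + 1)) + 12155/(3888*(s - 3)) + 193/(108*(s - 3)**2) - 1173/(350*(s - 4)).
Integrate each term; A/(s−a) gives A·log|s−a|; A/(s−a)² gives −A/(s−a).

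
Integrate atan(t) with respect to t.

t*atan(t) - log(t**2 + 1)/2 + C

Use integration by parts with u = arctan(t), dv = dt.
Then du = 1/(t**2 + 1) dt.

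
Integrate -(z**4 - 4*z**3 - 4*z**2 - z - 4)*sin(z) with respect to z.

Use integration by parts with u = z**4 - 4*z**3 - 4*z**2 - z - 4, dv = -sin(z) dz, so v = cos(z).
Apply parts 4 times (tabular method): alternate signs, differentiate u down to 0, integrate dv up.

z**4*cos(z) - 4*z**3*sin(z) - 4*z**3*cos(z) + 12*z**2*sin(z) - 16*z**2*cos(z) + 32*z*sin(z) + 23*z*cos(z) - 23*sin(z) + 28*cos(z) + C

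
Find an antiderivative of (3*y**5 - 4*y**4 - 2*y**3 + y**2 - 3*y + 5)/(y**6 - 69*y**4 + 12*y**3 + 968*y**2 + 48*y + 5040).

2139279*log(y - 6)/1635920 - 5790*log(y + 5)/3509 + 29632*log(y + 7)/8957 + 4193*log(y**2 + 4)/245920 - 1203*atan(y/2)/61480 - 3547/(1144*y - 6864) + C

Factor the denominator: (y - 6)**2*(y + 5)*(y + 7)*(y**2 + 4).
Partial-fraction decomposition: (4193*y - 4812)/(122960*(y**2 + 4)) + 29632/(8957*(y + 7)) - 5790/(3509*(y + 5)) + 2139279/(1635920*(y - 6)) + 3547/(1144*(y - 6)**2).
Integrate each term; A/(y−a) gives A·log|y−a|; the (By+D)/(y²+p²) term gives a log and an atan.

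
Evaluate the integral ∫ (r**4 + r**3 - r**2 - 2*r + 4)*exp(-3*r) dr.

Use integration by parts with u = r**4 + r**3 - r**2 - 2*r + 4, dv = exp(-3*r) dr, so v = -exp(-3*r)/3.
Apply parts 4 times (tabular method): alternate signs, differentiate u down to 0, integrate dv up.

(-27*r**4 - 63*r**3 - 36*r**2 + 30*r - 98)*exp(-3*r)/81 + C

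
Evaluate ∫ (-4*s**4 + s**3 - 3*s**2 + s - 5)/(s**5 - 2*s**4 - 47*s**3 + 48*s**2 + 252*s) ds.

Factor the denominator: s*(s - 7)*(s - 3)*(s + 2)*(s + 6).
Partial-fraction decomposition: -5519/(2808*(s + 6)) + 91/(360*(s + 2)) + 163/(270*(s - 3)) - 4703/(1638*(s - 7)) - 5/(252*s).
Integrate each term: A/(s−a) contributes A·log|s−a|.

-5*log(s)/252 - 4703*log(s - 7)/1638 + 163*log(s - 3)/270 + 91*log(s + 2)/360 - 5519*log(s + 6)/2808 + C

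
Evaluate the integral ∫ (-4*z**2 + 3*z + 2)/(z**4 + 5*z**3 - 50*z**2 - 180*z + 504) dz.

-31*log(z - 6)/156 + log(z - 2)/36 - 5*log(z + 6)/3 + 215*log(z + 7)/117 + C

Factor the denominator: (z - 6)*(z - 2)*(z + 6)*(z + 7).
Partial-fraction decomposition: 215/(117*(z + 7)) - 5/(3*(z + 6)) + 1/(36*(z - 2)) - 31/(156*(z - 6)).
Integrate each term: A/(z−a) contributes A·log|z−a|.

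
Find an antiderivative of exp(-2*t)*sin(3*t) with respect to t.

-2*exp(-2*t)*sin(3*t)/13 - 3*exp(-2*t)*cos(3*t)/13 + C

Let I denote the integral. Integrate by parts with u = sin(3*t), dv = exp(-2*t) dt, so v = -exp(-2*t)/2: I = -exp(-2*t)*sin(3*t)/2 + (3/2)·∫ exp(-2*t)*cos(3*t) dt.
Apply parts again with u = cos(3*t), dv = exp(-2*t) dt: ∫ exp(-2*t)*cos(3*t) dt = -exp(-2*t)*cos(3*t)/2 − (3/2)·I. Substituting back brings back I: I = -exp(-2*t)*sin(3*t)/2 - 3*exp(-2*t)*cos(3*t)/4 − (9/4)·I.
Solving for I: (1 + 9/4)·I equals the remaining terms, so I = (4/13)·(-exp(-2*t)*sin(3*t)/2 - 3*exp(-2*t)*cos(3*t)/4).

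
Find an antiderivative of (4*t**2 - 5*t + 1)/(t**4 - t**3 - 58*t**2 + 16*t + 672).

Factor the denominator: (t - 7)*(t - 4)*(t + 4)*(t + 6).
Partial-fraction decomposition: -35/(52*(t + 6)) + 85/(176*(t + 4)) - 3/(16*(t - 4)) + 54/(143*(t - 7)).
Integrate each term: A/(t−a) contributes A·log|t−a|.

54*log(t - 7)/143 - 3*log(t - 4)/16 + 85*log(t + 4)/176 - 35*log(t + 6)/52 + C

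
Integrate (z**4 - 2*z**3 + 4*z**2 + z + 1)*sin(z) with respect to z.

Use integration by parts with u = z**4 - 2*z**3 + 4*z**2 + z + 1, dv = sin(z) dz, so v = -cos(z).
Apply parts 4 times (tabular method): alternate signs, differentiate u down to 0, integrate dv up.

-z**4*cos(z) + 4*z**3*sin(z) + 2*z**3*cos(z) - 6*z**2*sin(z) + 8*z**2*cos(z) - 16*z*sin(z) - 13*z*cos(z) + 13*sin(z) - 17*cos(z) + C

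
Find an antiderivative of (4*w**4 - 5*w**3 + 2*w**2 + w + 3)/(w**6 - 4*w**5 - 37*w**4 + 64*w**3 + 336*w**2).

Factor the denominator: w**2*(w - 7)*(w - 4)*(w + 3)*(w + 4).
Partial-fraction decomposition: -125/(128*(w + 4)) + 53/(70*(w + 3)) - 743/(2688*(w - 4)) + 727/(1470*(w - 7)) + 1/(784*w) + 1/(112*w**2).
Integrate each term; A/(w−a) gives A·log|w−a|; A/(w−a)² gives −A/(w−a).

log(w)/784 + 727*log(w - 7)/1470 - 743*log(w - 4)/2688 + 53*log(w + 3)/70 - 125*log(w + 4)/128 - 1/(112*w) + C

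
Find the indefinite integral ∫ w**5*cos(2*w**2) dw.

Let u = w², du = 2w dw; rewrite as (1/2)∫ u^2·cos(2u) du.
Now integrate by parts 2 times.

w**4*sin(2*w**2)/4 + w**2*cos(2*w**2)/4 - sin(2*w**2)/8 + C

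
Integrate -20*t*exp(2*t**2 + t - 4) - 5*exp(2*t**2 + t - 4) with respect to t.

Let u = 2*t**2 + t - 4, so du = (4*t + 1) dt.
Rewriting, the integral becomes -5·∫ e^u du = -5·e^u.
Substituting back, u = 2*t**2 + t - 4.

-5*exp(2*t**2 + t - 4) + C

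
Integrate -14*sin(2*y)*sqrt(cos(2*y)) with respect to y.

Let u = cos(2*y), so du = (-2*sin(2*y)) dy.
Rewriting, the integral becomes 7·∫ √u du = 7·(2/3)u^(3/2).
Substituting back, u = cos(2*y).

14*cos(2*y)**(3/2)/3 + C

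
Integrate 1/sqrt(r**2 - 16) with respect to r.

log(r + sqrt(r**2 - 16)) + C

Substitute r = 4·sec(θ), so dr = 4·sec(θ)*tan(θ) dθ and the radical becomes sqrt(r**2 - 16) = 4·tan(θ) by the Pythagorean identity.
Integrate the resulting trig expression in θ, then back-substitute sec(θ) = r/4, tan(θ) = sqrt(r**2 - 16)/4 (absorbing any constant into C).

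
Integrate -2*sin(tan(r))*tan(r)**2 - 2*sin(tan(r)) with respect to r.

2*cos(tan(r)) + C

Let u = tan(r), so du = (tan(r)**2 + 1) dr.
Rewriting, the integral becomes -2·∫ sin(u) du = -2·-cos(u).
Substituting back, u = tan(r).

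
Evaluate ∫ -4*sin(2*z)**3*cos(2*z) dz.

Let u = sin(2*z), so du = (2*cos(2*z)) dz.
Rewriting, the integral becomes -2·∫ u^3 du = -2·u^4/4.
Substituting back, u = sin(2*z).

-sin(2*z)**4/2 + C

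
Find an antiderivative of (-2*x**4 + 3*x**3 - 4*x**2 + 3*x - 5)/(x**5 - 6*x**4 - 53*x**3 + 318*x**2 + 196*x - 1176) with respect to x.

-3953*log(x - 7)/630 + 2075*log(x - 6)/416 - 23*log(x - 2)/720 + 83*log(x + 2)/1440 - 6053*log(x + 7)/8190 + C

Factor the denominator: (x - 7)*(x - 6)*(x - 2)*(x + 2)*(x + 7).
Partial-fraction decomposition: -6053/(8190*(x + 7)) + 83/(1440*(x + 2)) - 23/(720*(x - 2)) + 2075/(416*(x - 6)) - 3953/(630*(x - 7)).
Integrate each term: A/(x−a) contributes A·log|x−a|.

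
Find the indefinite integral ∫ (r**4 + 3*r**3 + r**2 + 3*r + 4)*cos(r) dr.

Use integration by parts with u = r**4 + 3*r**3 + r**2 + 3*r + 4, dv = cos(r) dr, so v = sin(r).
Apply parts 4 times (tabular method): alternate signs, differentiate u down to 0, integrate dv up.

r**4*sin(r) + 3*r**3*sin(r) + 4*r**3*cos(r) - 11*r**2*sin(r) + 9*r**2*cos(r) - 15*r*sin(r) - 22*r*cos(r) + 26*sin(r) - 15*cos(r) + C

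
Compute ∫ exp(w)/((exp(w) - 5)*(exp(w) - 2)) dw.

log(exp(w) - 5)/3 - log(exp(w) - 2)/3 + C

Let u = e^w, du = e^w dw.
The integral becomes ∫ du/((u-5)(u-2)); decompose into partial fractions.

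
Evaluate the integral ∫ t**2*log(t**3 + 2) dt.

Let u = t**3 + 2, so du = (3*t**2) dt.
The integral becomes (1/3)·∫ log(u) du; integrate by parts with u′=log(u), dv′=du.

t**3*log(t**3 + 2)/3 - t**3/3 + 2*log(t**3 + 2)/3 + C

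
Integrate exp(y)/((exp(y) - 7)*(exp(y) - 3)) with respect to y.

log(exp(y) - 7)/4 - log(exp(y) - 3)/4 + C

Let u = e^y, du = e^y dy.
The integral becomes ∫ du/((u-7)(u-3)); decompose into partial fractions.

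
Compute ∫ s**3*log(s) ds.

s**4*log(s)/4 - s**4/16 + C

Use integration by parts with u = log(s), dv = s**3 ds.
Then du = 1/s ds and v = s**4/4.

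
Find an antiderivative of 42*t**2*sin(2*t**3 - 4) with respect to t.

Let u = 2*t**3 - 4, so du = (6*t**2) dt.
Rewriting, the integral becomes 7·∫ sin(u) du = 7·-cos(u).
Substituting back, u = 2*t**3 - 4.

-7*cos(2*t**3 - 4) + C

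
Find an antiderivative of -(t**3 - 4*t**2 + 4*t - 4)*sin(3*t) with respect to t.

t**3*cos(3*t)/3 - t**2*sin(3*t)/3 - 4*t**2*cos(3*t)/3 + 8*t*sin(3*t)/9 + 10*t*cos(3*t)/9 - 10*sin(3*t)/27 - 28*cos(3*t)/27 + C

Use integration by parts with u = t**3 - 4*t**2 + 4*t - 4, dv = -sin(3*t) dt, so v = cos(3*t)/3.
Apply parts 3 times (tabular method): alternate signs, differentiate u down to 0, integrate dv up.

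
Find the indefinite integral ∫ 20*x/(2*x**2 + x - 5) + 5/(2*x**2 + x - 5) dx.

5*log(2*x**2 + x - 5) + C

Let u = 2*x**2 + x - 5, so du = (4*x + 1) dx.
Rewriting, the integral becomes 5·∫ 1/u du = 5·log(u).
Substituting back, u = 2*x**2 + x - 5.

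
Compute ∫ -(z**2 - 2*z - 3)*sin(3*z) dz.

z**2*cos(3*z)/3 - 2*z*sin(3*z)/9 - 2*z*cos(3*z)/3 + 2*sin(3*z)/9 - 29*cos(3*z)/27 + C

Use integration by parts with u = z**2 - 2*z - 3, dv = -sin(3*z) dz, so v = cos(3*z)/3.
Apply parts 2 times (tabular method): alternate signs, differentiate u down to 0, integrate dv up.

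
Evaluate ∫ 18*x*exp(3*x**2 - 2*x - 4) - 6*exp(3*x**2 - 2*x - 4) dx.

Let u = 3*x**2 - 2*x - 4, so du = (6*x - 2) dx.
Rewriting, the integral becomes 3·∫ e^u du = 3·e^u.
Substituting back, u = 3*x**2 - 2*x - 4.

3*exp(3*x**2 - 2*x - 4) + C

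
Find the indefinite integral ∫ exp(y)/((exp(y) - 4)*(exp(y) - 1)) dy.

log(exp(y) - 4)/3 - log(exp(y) - 1)/3 + C

Let u = e^y, du = e^y dy.
The integral becomes ∫ du/((u-1)(u-4)); decompose into partial fractions.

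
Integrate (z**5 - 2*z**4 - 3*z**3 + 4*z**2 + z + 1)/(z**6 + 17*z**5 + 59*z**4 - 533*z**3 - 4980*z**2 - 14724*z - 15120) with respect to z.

Factor the denominator: (z - 7)*(z + 3)*(z + 4)*(z + 5)*(z + 6)**2.
Partial-fraction decomposition: -62791/(468*(z + 6)) - 737/(6*(z + 6)**2) + 488/(3*(z + 5)) - 1283/(44*(z + 4)) + 29/(18*(z + 3)) + 43/(858*(z - 7)).
Integrate each term; A/(z−a) gives A·log|z−a|; A/(z−a)² gives −A/(z−a).

43*log(z - 7)/858 + 29*log(z + 3)/18 - 1283*log(z + 4)/44 + 488*log(z + 5)/3 - 62791*log(z + 6)/468 + 737/(6*z + 36) + C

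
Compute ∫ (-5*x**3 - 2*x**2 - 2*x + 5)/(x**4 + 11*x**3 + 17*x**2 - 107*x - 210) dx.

-77*log(x - 3)/200 - 41*log(x + 2)/75 + 295*log(x + 5)/24 - 409*log(x + 7)/25 + C

Factor the denominator: (x - 3)*(x + 2)*(x + 5)*(x + 7).
Partial-fraction decomposition: -409/(25*(x + 7)) + 295/(24*(x + 5)) - 41/(75*(x + 2)) - 77/(200*(x - 3)).
Integrate each term: A/(x−a) contributes A·log|x−a|.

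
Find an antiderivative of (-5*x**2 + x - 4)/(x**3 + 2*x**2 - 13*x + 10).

-22*log(x - 2)/7 + 4*log(x - 1)/3 - 67*log(x + 5)/21 + C

Factor the denominator: (x - 2)*(x - 1)*(x + 5).
Partial-fraction decomposition: -67/(21*(x + 5)) + 4/(3*(x - 1)) - 22/(7*(x - 2)).
Integrate each term: A/(x−a) contributes A·log|x−a|.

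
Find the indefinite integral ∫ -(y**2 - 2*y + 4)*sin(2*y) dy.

Use integration by parts with u = y**2 - 2*y + 4, dv = -sin(2*y) dy, so v = cos(2*y)/2.
Apply parts 2 times (tabular method): alternate signs, differentiate u down to 0, integrate dv up.

y**2*cos(2*y)/2 - y*sin(2*y)/2 - y*cos(2*y) + sin(2*y)/2 + 7*cos(2*y)/4 + C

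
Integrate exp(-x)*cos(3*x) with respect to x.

Let I denote the integral. Integrate by parts with u = cos(3*x), dv = exp(-x) dx, so v = -exp(-x): I = -exp(-x)*cos(3*x) − 3·∫ exp(-x)*sin(3*x) dx.
Apply parts again with u = sin(3*x), dv = exp(-x) dx: ∫ exp(-x)*sin(3*x) dx = -exp(-x)*sin(3*x) + 3·I. Substituting back brings back I: I = 3*exp(-x)*sin(3*x) - exp(-x)*cos(3*x) − 9·I.
Solving for I: (1 + 9)·I equals the remaining terms, so I = (1/10)·(3*exp(-x)*sin(3*x) - exp(-x)*cos(3*x)).

3*exp(-x)*sin(3*x)/10 - exp(-x)*cos(3*x)/10 + C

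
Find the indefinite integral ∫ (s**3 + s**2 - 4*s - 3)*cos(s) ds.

s**3*sin(s) + s**2*sin(s) + 3*s**2*cos(s) - 10*s*sin(s) + 2*s*cos(s) - 5*sin(s) - 10*cos(s) + C

Use integration by parts with u = s**3 + s**2 - 4*s - 3, dv = cos(s) ds, so v = sin(s).
Apply parts 3 times (tabular method): alternate signs, differentiate u down to 0, integrate dv up.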